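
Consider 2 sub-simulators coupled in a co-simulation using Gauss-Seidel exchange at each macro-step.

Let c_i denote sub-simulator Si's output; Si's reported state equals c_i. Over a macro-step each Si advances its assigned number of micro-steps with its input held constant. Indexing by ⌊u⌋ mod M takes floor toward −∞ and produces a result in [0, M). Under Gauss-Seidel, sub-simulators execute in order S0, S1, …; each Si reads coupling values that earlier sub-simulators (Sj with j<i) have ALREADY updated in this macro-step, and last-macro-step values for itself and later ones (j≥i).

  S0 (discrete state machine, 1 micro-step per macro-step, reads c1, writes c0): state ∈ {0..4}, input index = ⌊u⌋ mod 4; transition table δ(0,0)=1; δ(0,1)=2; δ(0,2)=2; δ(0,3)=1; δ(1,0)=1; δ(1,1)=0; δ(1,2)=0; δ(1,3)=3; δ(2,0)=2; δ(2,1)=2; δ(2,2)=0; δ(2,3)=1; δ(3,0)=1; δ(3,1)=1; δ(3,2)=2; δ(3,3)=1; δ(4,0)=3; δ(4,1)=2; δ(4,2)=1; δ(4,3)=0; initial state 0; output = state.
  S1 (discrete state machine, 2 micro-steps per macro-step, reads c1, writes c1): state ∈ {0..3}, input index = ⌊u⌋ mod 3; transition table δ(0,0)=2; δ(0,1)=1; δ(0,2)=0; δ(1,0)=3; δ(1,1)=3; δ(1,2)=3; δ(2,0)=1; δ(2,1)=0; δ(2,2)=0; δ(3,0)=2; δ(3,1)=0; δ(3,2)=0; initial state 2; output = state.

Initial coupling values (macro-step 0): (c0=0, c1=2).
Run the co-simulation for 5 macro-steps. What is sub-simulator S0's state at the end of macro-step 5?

S0 state at macro-step 5 = 2

macro 1: S0 reads c1=2 → after 1×micro: 2; S1 reads c1=2 → after 2×micro: 0 ⇒ (c0=2, c1=0)
macro 2: S0 reads c1=0 → after 1×micro: 2; S1 reads c1=0 → after 2×micro: 1 ⇒ (c0=2, c1=1)
macro 3: S0 reads c1=1 → after 1×micro: 2; S1 reads c1=1 → after 2×micro: 0 ⇒ (c0=2, c1=0)
macro 4: S0 reads c1=0 → after 1×micro: 2; S1 reads c1=0 → after 2×micro: 1 ⇒ (c0=2, c1=1)
macro 5: S0 reads c1=1 → after 1×micro: 2; S1 reads c1=1 → after 2×micro: 0 ⇒ (c0=2, c1=0)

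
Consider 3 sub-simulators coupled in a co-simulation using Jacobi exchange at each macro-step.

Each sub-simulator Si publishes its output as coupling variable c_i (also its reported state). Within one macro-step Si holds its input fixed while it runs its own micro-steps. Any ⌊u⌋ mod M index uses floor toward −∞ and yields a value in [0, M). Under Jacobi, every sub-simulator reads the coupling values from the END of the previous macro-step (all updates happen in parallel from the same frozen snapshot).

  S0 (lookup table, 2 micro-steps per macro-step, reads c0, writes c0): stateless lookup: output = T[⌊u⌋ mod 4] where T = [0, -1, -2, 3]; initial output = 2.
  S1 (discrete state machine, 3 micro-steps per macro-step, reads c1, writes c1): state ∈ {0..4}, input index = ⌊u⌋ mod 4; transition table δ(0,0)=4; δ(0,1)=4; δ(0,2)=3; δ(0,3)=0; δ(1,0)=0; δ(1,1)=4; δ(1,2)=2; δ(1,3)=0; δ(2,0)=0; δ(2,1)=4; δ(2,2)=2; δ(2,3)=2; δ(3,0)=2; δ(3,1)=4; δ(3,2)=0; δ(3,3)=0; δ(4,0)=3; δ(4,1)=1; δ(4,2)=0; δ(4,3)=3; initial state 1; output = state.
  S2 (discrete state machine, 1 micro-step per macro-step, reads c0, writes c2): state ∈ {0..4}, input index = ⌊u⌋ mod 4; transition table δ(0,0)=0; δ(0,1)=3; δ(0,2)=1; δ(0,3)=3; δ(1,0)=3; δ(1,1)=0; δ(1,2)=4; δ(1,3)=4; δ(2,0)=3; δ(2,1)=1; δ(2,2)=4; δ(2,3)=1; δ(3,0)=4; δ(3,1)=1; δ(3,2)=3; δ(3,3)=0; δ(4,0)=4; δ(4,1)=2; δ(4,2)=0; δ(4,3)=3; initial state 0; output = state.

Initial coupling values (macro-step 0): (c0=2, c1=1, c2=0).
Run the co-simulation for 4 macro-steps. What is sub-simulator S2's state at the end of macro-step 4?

S2 state at macro-step 4 = 1

macro 1: S0 reads c0=2 → after 2×micro: -2; S1 reads c1=1 → after 3×micro: 4; S2 reads c0=2 → after 1×micro: 1 ⇒ (c0=-2, c1=4, c2=1)
macro 2: S0 reads c0=-2 → after 2×micro: -2; S1 reads c1=4 → after 3×micro: 0; S2 reads c0=-2 → after 1×micro: 4 ⇒ (c0=-2, c1=0, c2=4)
macro 3: S0 reads c0=-2 → after 2×micro: -2; S1 reads c1=0 → after 3×micro: 2; S2 reads c0=-2 → after 1×micro: 0 ⇒ (c0=-2, c1=2, c2=0)
macro 4: S0 reads c0=-2 → after 2×micro: -2; S1 reads c1=2 → after 3×micro: 2; S2 reads c0=-2 → after 1×micro: 1 ⇒ (c0=-2, c1=2, c2=1)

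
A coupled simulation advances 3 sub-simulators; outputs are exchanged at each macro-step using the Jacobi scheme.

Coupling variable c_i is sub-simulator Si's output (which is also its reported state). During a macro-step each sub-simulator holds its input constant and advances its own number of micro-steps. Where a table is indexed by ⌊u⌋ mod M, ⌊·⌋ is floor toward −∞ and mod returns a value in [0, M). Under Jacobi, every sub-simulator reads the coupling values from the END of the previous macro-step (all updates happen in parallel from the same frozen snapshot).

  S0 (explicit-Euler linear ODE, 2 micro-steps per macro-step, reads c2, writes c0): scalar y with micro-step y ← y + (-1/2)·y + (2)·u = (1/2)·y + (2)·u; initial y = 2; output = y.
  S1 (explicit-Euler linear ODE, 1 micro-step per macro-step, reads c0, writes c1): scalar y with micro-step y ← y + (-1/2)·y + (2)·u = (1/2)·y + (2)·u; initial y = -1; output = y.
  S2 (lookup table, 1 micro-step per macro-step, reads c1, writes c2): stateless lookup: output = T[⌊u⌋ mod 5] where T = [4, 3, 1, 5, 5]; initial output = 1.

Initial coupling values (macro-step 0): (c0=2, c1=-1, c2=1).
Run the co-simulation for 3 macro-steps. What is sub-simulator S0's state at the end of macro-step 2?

S0 state at macro-step 2 = 127/8

macro 1: S0 reads c2=1 → after 2×micro: 7/2; S1 reads c0=2 → after 1×micro: 7/2; S2 reads c1=-1 → after 1×micro: 5 ⇒ (c0=7/2, c1=7/2, c2=5)
macro 2: S0 reads c2=5 → after 2×micro: 127/8; S1 reads c0=7/2 → after 1×micro: 35/4; S2 reads c1=7/2 → after 1×micro: 5 ⇒ (c0=127/8, c1=35/4, c2=5)
macro 3: S0 reads c2=5 → after 2×micro: 607/32; S1 reads c0=127/8 → after 1×micro: 289/8; S2 reads c1=35/4 → after 1×micro: 5 ⇒ (c0=607/32, c1=289/8, c2=5)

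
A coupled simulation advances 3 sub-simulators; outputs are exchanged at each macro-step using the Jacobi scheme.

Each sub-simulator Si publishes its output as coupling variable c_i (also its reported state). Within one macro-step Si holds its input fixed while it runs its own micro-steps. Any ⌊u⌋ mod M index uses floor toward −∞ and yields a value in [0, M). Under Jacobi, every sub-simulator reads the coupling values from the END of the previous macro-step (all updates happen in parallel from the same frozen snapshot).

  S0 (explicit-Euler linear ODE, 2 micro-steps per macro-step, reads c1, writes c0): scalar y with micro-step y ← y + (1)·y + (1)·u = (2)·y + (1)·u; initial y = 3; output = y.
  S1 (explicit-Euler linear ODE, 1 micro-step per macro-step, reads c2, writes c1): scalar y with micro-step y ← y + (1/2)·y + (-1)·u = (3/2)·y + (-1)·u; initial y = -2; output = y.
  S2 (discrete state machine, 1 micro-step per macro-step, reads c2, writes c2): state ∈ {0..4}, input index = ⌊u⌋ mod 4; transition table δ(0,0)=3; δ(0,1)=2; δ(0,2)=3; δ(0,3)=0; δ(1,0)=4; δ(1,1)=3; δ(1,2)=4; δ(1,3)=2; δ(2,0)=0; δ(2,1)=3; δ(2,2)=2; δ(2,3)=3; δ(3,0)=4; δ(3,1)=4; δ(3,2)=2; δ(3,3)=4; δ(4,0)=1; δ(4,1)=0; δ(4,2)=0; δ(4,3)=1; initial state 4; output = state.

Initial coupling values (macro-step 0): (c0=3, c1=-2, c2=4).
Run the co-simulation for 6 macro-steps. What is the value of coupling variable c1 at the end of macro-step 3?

macro 1: S0 reads c1=-2 → after 2×micro: 6; S1 reads c2=4 → after 1×micro: -7; S2 reads c2=4 → after 1×micro: 1 ⇒ (c0=6, c1=-7, c2=1)
macro 2: S0 reads c1=-7 → after 2×micro: 3; S1 reads c2=1 → after 1×micro: -23/2; S2 reads c2=1 → after 1×micro: 3 ⇒ (c0=3, c1=-23/2, c2=3)
macro 3: S0 reads c1=-23/2 → after 2×micro: -45/2; S1 reads c2=3 → after 1×micro: -81/4; S2 reads c2=3 → after 1×micro: 4 ⇒ (c0=-45/2, c1=-81/4, c2=4)
macro 4: S0 reads c1=-81/4 → after 2×micro: -603/4; S1 reads c2=4 → after 1×micro: -275/8; S2 reads c2=4 → after 1×micro: 1 ⇒ (c0=-603/4, c1=-275/8, c2=1)
macro 5: S0 reads c1=-275/8 → after 2×micro: -5649/8; S1 reads c2=1 → after 1×micro: -841/16; S2 reads c2=1 → after 1×micro: 3 ⇒ (c0=-5649/8, c1=-841/16, c2=3)
macro 6: S0 reads c1=-841/16 → after 2×micro: -47715/16; S1 reads c2=3 → after 1×micro: -2619/32; S2 reads c2=3 → after 1×micro: 4 ⇒ (c0=-47715/16, c1=-2619/32, c2=4)

c1 at macro-step 3 = -81/4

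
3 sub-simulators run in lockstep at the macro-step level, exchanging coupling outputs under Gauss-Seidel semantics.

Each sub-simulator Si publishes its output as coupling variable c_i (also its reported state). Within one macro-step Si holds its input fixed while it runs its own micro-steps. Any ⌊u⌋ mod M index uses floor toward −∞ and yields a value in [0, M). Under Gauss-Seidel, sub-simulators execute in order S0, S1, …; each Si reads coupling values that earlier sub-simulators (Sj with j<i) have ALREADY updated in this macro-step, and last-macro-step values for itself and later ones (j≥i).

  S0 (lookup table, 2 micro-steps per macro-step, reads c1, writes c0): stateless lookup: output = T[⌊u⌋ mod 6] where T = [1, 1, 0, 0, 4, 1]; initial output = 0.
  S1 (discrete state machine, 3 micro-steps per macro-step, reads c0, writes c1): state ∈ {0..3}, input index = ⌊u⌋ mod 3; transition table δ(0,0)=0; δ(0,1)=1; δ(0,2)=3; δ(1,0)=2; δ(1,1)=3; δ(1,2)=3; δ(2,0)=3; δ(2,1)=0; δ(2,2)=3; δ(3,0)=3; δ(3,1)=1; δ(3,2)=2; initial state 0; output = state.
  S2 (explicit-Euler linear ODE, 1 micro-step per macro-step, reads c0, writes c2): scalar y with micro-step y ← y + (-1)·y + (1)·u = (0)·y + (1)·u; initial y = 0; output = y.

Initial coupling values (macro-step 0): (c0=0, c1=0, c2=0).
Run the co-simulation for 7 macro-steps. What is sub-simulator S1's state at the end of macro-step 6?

S1 state at macro-step 6 = 3

macro 1: S0 reads c1=0 → after 2×micro: 1; S1 reads c0=1 → after 3×micro: 1; S2 reads c0=1 → after 1×micro: 1 ⇒ (c0=1, c1=1, c2=1)
macro 2: S0 reads c1=1 → after 2×micro: 1; S1 reads c0=1 → after 3×micro: 3; S2 reads c0=1 → after 1×micro: 1 ⇒ (c0=1, c1=3, c2=1)
macro 3: S0 reads c1=3 → after 2×micro: 0; S1 reads c0=0 → after 3×micro: 3; S2 reads c0=0 → after 1×micro: 0 ⇒ (c0=0, c1=3, c2=0)
macro 4: S0 reads c1=3 → after 2×micro: 0; S1 reads c0=0 → after 3×micro: 3; S2 reads c0=0 → after 1×micro: 0 ⇒ (c0=0, c1=3, c2=0)
macro 5: S0 reads c1=3 → after 2×micro: 0; S1 reads c0=0 → after 3×micro: 3; S2 reads c0=0 → after 1×micro: 0 ⇒ (c0=0, c1=3, c2=0)
macro 6: S0 reads c1=3 → after 2×micro: 0; S1 reads c0=0 → after 3×micro: 3; S2 reads c0=0 → after 1×micro: 0 ⇒ (c0=0, c1=3, c2=0)
macro 7: S0 reads c1=3 → after 2×micro: 0; S1 reads c0=0 → after 3×micro: 3; S2 reads c0=0 → after 1×micro: 0 ⇒ (c0=0, c1=3, c2=0)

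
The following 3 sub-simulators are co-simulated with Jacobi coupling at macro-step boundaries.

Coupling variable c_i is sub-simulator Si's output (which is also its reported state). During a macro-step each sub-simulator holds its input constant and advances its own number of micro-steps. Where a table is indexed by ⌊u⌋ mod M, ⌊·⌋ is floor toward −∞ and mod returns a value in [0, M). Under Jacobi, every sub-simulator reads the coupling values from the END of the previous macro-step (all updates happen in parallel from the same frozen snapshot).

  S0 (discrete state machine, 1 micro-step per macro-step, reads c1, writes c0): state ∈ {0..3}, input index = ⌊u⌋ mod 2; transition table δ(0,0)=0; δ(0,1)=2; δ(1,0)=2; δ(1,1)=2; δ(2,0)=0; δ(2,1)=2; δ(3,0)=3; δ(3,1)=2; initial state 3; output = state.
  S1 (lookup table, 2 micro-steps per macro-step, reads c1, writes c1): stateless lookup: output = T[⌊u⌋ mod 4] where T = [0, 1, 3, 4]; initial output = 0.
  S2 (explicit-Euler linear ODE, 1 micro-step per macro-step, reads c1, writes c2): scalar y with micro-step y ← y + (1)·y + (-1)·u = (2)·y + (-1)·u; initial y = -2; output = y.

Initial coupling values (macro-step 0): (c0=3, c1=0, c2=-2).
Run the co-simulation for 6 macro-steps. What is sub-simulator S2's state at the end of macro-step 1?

S2 state at macro-step 1 = -4

macro 1: S0 reads c1=0 → after 1×micro: 3; S1 reads c1=0 → after 2×micro: 0; S2 reads c1=0 → after 1×micro: -4 ⇒ (c0=3, c1=0, c2=-4)
macro 2: S0 reads c1=0 → after 1×micro: 3; S1 reads c1=0 → after 2×micro: 0; S2 reads c1=0 → after 1×micro: -8 ⇒ (c0=3, c1=0, c2=-8)
macro 3: S0 reads c1=0 → after 1×micro: 3; S1 reads c1=0 → after 2×micro: 0; S2 reads c1=0 → after 1×micro: -16 ⇒ (c0=3, c1=0, c2=-16)
macro 4: S0 reads c1=0 → after 1×micro: 3; S1 reads c1=0 → after 2×micro: 0; S2 reads c1=0 → after 1×micro: -32 ⇒ (c0=3, c1=0, c2=-32)
macro 5: S0 reads c1=0 → after 1×micro: 3; S1 reads c1=0 → after 2×micro: 0; S2 reads c1=0 → after 1×micro: -64 ⇒ (c0=3, c1=0, c2=-64)
macro 6: S0 reads c1=0 → after 1×micro: 3; S1 reads c1=0 → after 2×micro: 0; S2 reads c1=0 → after 1×micro: -128 ⇒ (c0=3, c1=0, c2=-128)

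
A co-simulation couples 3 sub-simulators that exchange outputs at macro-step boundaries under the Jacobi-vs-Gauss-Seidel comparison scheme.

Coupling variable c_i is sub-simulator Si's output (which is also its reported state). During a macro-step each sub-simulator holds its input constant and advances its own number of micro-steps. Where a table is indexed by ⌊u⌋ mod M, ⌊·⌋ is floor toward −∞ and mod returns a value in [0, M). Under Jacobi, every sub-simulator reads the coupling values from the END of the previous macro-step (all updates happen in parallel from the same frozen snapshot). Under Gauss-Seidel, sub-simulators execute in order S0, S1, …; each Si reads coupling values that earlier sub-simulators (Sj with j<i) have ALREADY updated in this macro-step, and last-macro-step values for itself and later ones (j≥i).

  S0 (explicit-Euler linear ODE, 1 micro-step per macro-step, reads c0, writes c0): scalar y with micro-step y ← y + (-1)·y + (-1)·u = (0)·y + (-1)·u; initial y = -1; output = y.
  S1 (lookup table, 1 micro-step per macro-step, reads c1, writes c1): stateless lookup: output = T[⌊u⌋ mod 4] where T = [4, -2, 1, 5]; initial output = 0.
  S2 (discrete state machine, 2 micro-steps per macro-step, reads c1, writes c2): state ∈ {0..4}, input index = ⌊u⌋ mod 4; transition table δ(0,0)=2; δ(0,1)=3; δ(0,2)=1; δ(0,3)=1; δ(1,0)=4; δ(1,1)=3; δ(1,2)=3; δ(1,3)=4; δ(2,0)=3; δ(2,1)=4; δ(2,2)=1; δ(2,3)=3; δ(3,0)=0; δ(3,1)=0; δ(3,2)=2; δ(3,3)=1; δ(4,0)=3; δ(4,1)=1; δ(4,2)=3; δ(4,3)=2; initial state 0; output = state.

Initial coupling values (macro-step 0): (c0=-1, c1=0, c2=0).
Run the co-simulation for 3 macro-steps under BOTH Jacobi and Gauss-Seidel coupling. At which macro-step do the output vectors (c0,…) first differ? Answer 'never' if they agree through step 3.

[Jacobi] macro 1: S0 reads c0=-1 → after 1×micro: 1; S1 reads c1=0 → after 1×micro: 4; S2 reads c1=0 → after 2×micro: 3 ⇒ (c0=1, c1=4, c2=3)
[Jacobi] macro 2: S0 reads c0=1 → after 1×micro: -1; S1 reads c1=4 → after 1×micro: 4; S2 reads c1=4 → after 2×micro: 2 ⇒ (c0=-1, c1=4, c2=2)
[Jacobi] macro 3: S0 reads c0=-1 → after 1×micro: 1; S1 reads c1=4 → after 1×micro: 4; S2 reads c1=4 → after 2×micro: 0 ⇒ (c0=1, c1=4, c2=0)
[Gauss-Seidel] macro 1: S0 reads c0=-1 → after 1×micro: 1; S1 reads c1=0 → after 1×micro: 4; S2 reads c1=4 → after 2×micro: 3 ⇒ (c0=1, c1=4, c2=3)
[Gauss-Seidel] macro 2: S0 reads c0=1 → after 1×micro: -1; S1 reads c1=4 → after 1×micro: 4; S2 reads c1=4 → after 2×micro: 2 ⇒ (c0=-1, c1=4, c2=2)
[Gauss-Seidel] macro 3: S0 reads c0=-1 → after 1×micro: 1; S1 reads c1=4 → after 1×micro: 4; S2 reads c1=4 → after 2×micro: 0 ⇒ (c0=1, c1=4, c2=0)

first divergence at macro-step: never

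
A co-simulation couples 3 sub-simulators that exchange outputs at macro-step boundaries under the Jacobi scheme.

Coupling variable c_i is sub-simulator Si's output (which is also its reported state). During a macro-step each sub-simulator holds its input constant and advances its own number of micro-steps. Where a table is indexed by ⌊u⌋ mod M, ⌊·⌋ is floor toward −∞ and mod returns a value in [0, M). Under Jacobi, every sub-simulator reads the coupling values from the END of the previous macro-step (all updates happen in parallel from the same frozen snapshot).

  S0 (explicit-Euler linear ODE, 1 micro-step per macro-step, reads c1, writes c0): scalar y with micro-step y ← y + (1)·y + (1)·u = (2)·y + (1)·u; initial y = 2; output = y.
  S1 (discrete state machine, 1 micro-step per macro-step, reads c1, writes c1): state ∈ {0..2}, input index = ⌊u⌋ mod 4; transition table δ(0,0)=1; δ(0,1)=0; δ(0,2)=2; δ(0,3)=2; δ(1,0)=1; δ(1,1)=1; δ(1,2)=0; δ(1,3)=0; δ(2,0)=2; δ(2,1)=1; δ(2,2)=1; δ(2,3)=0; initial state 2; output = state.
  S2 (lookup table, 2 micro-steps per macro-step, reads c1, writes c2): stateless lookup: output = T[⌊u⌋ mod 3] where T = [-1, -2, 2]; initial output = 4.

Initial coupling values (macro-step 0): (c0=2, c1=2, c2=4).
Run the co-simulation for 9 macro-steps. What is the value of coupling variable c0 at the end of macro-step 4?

macro 1: S0 reads c1=2 → after 1×micro: 6; S1 reads c1=2 → after 1×micro: 1; S2 reads c1=2 → after 2×micro: 2 ⇒ (c0=6, c1=1, c2=2)
macro 2: S0 reads c1=1 → after 1×micro: 13; S1 reads c1=1 → after 1×micro: 1; S2 reads c1=1 → after 2×micro: -2 ⇒ (c0=13, c1=1, c2=-2)
macro 3: S0 reads c1=1 → after 1×micro: 27; S1 reads c1=1 → after 1×micro: 1; S2 reads c1=1 → after 2×micro: -2 ⇒ (c0=27, c1=1, c2=-2)
macro 4: S0 reads c1=1 → after 1×micro: 55; S1 reads c1=1 → after 1×micro: 1; S2 reads c1=1 → after 2×micro: -2 ⇒ (c0=55, c1=1, c2=-2)
macro 5: S0 reads c1=1 → after 1×micro: 111; S1 reads c1=1 → after 1×micro: 1; S2 reads c1=1 → after 2×micro: -2 ⇒ (c0=111, c1=1, c2=-2)
macro 6: S0 reads c1=1 → after 1×micro: 223; S1 reads c1=1 → after 1×micro: 1; S2 reads c1=1 → after 2×micro: -2 ⇒ (c0=223, c1=1, c2=-2)
macro 7: S0 reads c1=1 → after 1×micro: 447; S1 reads c1=1 → after 1×micro: 1; S2 reads c1=1 → after 2×micro: -2 ⇒ (c0=447, c1=1, c2=-2)
macro 8: S0 reads c1=1 → after 1×micro: 895; S1 reads c1=1 → after 1×micro: 1; S2 reads c1=1 → after 2×micro: -2 ⇒ (c0=895, c1=1, c2=-2)
macro 9: S0 reads c1=1 → after 1×micro: 1791; S1 reads c1=1 → after 1×micro: 1; S2 reads c1=1 → after 2×micro: -2 ⇒ (c0=1791, c1=1, c2=-2)

c0 at macro-step 4 = 55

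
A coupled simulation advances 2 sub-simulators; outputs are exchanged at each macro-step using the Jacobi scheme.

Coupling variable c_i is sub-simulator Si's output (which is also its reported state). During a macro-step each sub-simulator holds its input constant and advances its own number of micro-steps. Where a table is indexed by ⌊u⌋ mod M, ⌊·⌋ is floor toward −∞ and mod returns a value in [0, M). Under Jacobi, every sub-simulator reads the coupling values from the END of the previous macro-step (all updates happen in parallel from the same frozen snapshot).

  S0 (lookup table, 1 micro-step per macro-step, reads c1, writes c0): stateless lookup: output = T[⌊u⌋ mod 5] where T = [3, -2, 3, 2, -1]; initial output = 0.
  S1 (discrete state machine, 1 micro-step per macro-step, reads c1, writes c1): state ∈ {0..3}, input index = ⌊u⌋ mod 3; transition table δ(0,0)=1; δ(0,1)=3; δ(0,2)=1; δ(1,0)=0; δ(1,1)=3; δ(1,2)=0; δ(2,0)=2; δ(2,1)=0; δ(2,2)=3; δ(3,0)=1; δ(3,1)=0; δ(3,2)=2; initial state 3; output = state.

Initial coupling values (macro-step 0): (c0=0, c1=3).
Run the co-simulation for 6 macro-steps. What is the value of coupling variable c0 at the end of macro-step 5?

c0 at macro-step 5 = 2

macro 1: S0 reads c1=3 → after 1×micro: 2; S1 reads c1=3 → after 1×micro: 1 ⇒ (c0=2, c1=1)
macro 2: S0 reads c1=1 → after 1×micro: -2; S1 reads c1=1 → after 1×micro: 3 ⇒ (c0=-2, c1=3)
macro 3: S0 reads c1=3 → after 1×micro: 2; S1 reads c1=3 → after 1×micro: 1 ⇒ (c0=2, c1=1)
macro 4: S0 reads c1=1 → after 1×micro: -2; S1 reads c1=1 → after 1×micro: 3 ⇒ (c0=-2, c1=3)
macro 5: S0 reads c1=3 → after 1×micro: 2; S1 reads c1=3 → after 1×micro: 1 ⇒ (c0=2, c1=1)
macro 6: S0 reads c1=1 → after 1×micro: -2; S1 reads c1=1 → after 1×micro: 3 ⇒ (c0=-2, c1=3)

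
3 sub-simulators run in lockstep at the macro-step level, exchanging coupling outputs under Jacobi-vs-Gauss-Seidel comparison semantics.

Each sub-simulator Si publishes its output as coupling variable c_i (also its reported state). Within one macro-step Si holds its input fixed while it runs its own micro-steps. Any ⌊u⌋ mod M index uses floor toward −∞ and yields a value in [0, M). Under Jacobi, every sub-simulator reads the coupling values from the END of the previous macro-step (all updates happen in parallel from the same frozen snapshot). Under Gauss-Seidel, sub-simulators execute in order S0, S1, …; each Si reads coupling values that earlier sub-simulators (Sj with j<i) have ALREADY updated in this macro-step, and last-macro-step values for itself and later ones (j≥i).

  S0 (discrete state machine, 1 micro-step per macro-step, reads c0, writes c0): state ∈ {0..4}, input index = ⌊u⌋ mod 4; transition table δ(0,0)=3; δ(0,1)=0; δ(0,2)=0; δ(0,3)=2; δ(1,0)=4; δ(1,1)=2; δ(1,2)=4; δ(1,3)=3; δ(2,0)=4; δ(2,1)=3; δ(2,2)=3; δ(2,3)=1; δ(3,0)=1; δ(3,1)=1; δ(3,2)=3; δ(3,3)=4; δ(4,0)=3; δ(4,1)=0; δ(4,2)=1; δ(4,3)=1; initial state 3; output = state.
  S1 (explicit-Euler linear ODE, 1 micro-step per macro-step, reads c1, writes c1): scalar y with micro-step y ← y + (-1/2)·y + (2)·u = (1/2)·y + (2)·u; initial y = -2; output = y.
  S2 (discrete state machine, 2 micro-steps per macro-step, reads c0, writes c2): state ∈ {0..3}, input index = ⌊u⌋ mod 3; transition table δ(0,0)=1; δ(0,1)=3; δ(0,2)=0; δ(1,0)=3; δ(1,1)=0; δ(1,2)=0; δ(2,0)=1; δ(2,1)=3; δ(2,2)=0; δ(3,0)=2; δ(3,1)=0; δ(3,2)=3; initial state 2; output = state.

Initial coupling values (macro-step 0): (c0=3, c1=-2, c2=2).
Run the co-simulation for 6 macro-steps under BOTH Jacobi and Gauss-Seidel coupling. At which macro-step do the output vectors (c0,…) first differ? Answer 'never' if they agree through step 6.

[Jacobi] macro 1: S0 reads c0=3 → after 1×micro: 4; S1 reads c1=-2 → after 1×micro: -5; S2 reads c0=3 → after 2×micro: 3 ⇒ (c0=4, c1=-5, c2=3)
[Jacobi] macro 2: S0 reads c0=4 → after 1×micro: 3; S1 reads c1=-5 → after 1×micro: -25/2; S2 reads c0=4 → after 2×micro: 3 ⇒ (c0=3, c1=-25/2, c2=3)
[Jacobi] macro 3: S0 reads c0=3 → after 1×micro: 4; S1 reads c1=-25/2 → after 1×micro: -125/4; S2 reads c0=3 → after 2×micro: 1 ⇒ (c0=4, c1=-125/4, c2=1)
[Jacobi] macro 4: S0 reads c0=4 → after 1×micro: 3; S1 reads c1=-125/4 → after 1×micro: -625/8; S2 reads c0=4 → after 2×micro: 3 ⇒ (c0=3, c1=-625/8, c2=3)
[Jacobi] macro 5: S0 reads c0=3 → after 1×micro: 4; S1 reads c1=-625/8 → after 1×micro: -3125/16; S2 reads c0=3 → after 2×micro: 1 ⇒ (c0=4, c1=-3125/16, c2=1)
[Jacobi] macro 6: S0 reads c0=4 → after 1×micro: 3; S1 reads c1=-3125/16 → after 1×micro: -15625/32; S2 reads c0=4 → after 2×micro: 3 ⇒ (c0=3, c1=-15625/32, c2=3)
[Gauss-Seidel] macro 1: S0 reads c0=3 → after 1×micro: 4; S1 reads c1=-2 → after 1×micro: -5; S2 reads c0=4 → after 2×micro: 0 ⇒ (c0=4, c1=-5, c2=0)
[Gauss-Seidel] macro 2: S0 reads c0=4 → after 1×micro: 3; S1 reads c1=-5 → after 1×micro: -25/2; S2 reads c0=3 → after 2×micro: 3 ⇒ (c0=3, c1=-25/2, c2=3)
[Gauss-Seidel] macro 3: S0 reads c0=3 → after 1×micro: 4; S1 reads c1=-25/2 → after 1×micro: -125/4; S2 reads c0=4 → after 2×micro: 3 ⇒ (c0=4, c1=-125/4, c2=3)
[Gauss-Seidel] macro 4: S0 reads c0=4 → after 1×micro: 3; S1 reads c1=-125/4 → after 1×micro: -625/8; S2 reads c0=3 → after 2×micro: 1 ⇒ (c0=3, c1=-625/8, c2=1)
[Gauss-Seidel] macro 5: S0 reads c0=3 → after 1×micro: 4; S1 reads c1=-625/8 → after 1×micro: -3125/16; S2 reads c0=4 → after 2×micro: 3 ⇒ (c0=4, c1=-3125/16, c2=3)
[Gauss-Seidel] macro 6: S0 reads c0=4 → after 1×micro: 3; S1 reads c1=-3125/16 → after 1×micro: -15625/32; S2 reads c0=3 → after 2×micro: 1 ⇒ (c0=3, c1=-15625/32, c2=1)

first divergence at macro-step: 1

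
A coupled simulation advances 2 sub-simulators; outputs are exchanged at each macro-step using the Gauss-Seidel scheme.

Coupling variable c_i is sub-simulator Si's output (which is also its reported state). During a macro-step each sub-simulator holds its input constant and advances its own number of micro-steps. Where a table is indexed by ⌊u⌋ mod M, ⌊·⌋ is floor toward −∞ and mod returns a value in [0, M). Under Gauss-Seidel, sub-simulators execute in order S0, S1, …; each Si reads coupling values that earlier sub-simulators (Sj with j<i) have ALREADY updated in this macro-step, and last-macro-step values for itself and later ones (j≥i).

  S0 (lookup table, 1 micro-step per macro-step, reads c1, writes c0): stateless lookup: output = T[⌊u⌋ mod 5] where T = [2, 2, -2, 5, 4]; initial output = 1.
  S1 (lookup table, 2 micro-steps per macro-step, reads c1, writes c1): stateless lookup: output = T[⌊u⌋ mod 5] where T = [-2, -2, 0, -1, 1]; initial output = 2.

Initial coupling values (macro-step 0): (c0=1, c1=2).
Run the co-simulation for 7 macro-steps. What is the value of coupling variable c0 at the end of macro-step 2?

macro 1: S0 reads c1=2 → after 1×micro: -2; S1 reads c1=2 → after 2×micro: 0 ⇒ (c0=-2, c1=0)
macro 2: S0 reads c1=0 → after 1×micro: 2; S1 reads c1=0 → after 2×micro: -2 ⇒ (c0=2, c1=-2)
macro 3: S0 reads c1=-2 → after 1×micro: 5; S1 reads c1=-2 → after 2×micro: -1 ⇒ (c0=5, c1=-1)
macro 4: S0 reads c1=-1 → after 1×micro: 4; S1 reads c1=-1 → after 2×micro: 1 ⇒ (c0=4, c1=1)
macro 5: S0 reads c1=1 → after 1×micro: 2; S1 reads c1=1 → after 2×micro: -2 ⇒ (c0=2, c1=-2)
macro 6: S0 reads c1=-2 → after 1×micro: 5; S1 reads c1=-2 → after 2×micro: -1 ⇒ (c0=5, c1=-1)
macro 7: S0 reads c1=-1 → after 1×micro: 4; S1 reads c1=-1 → after 2×micro: 1 ⇒ (c0=4, c1=1)

c0 at macro-step 2 = 2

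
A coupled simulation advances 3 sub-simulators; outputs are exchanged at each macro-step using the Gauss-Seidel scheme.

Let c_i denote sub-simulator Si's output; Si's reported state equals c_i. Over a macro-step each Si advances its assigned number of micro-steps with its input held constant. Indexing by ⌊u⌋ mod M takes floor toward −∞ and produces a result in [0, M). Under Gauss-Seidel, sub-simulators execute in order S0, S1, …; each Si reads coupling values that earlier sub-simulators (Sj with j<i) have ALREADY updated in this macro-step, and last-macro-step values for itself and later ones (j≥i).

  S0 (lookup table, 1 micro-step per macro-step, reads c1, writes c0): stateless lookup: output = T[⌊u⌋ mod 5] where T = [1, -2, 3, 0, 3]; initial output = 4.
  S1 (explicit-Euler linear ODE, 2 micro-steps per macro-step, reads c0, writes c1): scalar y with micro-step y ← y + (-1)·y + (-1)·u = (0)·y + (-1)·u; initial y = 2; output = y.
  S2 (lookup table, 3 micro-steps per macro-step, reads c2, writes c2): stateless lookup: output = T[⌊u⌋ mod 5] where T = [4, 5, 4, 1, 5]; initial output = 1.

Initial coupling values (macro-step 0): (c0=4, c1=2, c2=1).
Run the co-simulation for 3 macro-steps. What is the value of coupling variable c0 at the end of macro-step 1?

c0 at macro-step 1 = 3

macro 1: S0 reads c1=2 → after 1×micro: 3; S1 reads c0=3 → after 2×micro: -3; S2 reads c2=1 → after 3×micro: 5 ⇒ (c0=3, c1=-3, c2=5)
macro 2: S0 reads c1=-3 → after 1×micro: 3; S1 reads c0=3 → after 2×micro: -3; S2 reads c2=5 → after 3×micro: 4 ⇒ (c0=3, c1=-3, c2=4)
macro 3: S0 reads c1=-3 → after 1×micro: 3; S1 reads c0=3 → after 2×micro: -3; S2 reads c2=4 → after 3×micro: 5 ⇒ (c0=3, c1=-3, c2=5)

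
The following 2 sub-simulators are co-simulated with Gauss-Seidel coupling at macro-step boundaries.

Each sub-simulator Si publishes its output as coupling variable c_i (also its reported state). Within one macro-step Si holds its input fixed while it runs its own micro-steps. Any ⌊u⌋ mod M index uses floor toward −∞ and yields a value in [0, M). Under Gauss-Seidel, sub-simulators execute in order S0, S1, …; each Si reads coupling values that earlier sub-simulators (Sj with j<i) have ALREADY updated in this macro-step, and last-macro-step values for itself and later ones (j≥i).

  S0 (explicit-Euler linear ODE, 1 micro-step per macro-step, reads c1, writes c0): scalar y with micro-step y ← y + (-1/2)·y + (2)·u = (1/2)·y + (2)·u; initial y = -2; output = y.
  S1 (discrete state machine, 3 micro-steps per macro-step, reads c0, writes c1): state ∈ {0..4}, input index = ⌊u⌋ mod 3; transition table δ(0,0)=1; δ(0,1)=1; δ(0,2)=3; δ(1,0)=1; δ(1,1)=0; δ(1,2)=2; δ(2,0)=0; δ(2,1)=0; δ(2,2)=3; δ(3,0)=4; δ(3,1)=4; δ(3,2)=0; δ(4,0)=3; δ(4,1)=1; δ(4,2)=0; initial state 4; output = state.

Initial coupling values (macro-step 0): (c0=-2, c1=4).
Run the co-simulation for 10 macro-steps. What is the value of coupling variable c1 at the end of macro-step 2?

c1 at macro-step 2 = 0

macro 1: S0 reads c1=4 → after 1×micro: 7; S1 reads c0=7 → after 3×micro: 1 ⇒ (c0=7, c1=1)
macro 2: S0 reads c1=1 → after 1×micro: 11/2; S1 reads c0=11/2 → after 3×micro: 0 ⇒ (c0=11/2, c1=0)
macro 3: S0 reads c1=0 → after 1×micro: 11/4; S1 reads c0=11/4 → after 3×micro: 3 ⇒ (c0=11/4, c1=3)
macro 4: S0 reads c1=3 → after 1×micro: 59/8; S1 reads c0=59/8 → after 3×micro: 0 ⇒ (c0=59/8, c1=0)
macro 5: S0 reads c1=0 → after 1×micro: 59/16; S1 reads c0=59/16 → after 3×micro: 1 ⇒ (c0=59/16, c1=1)
macro 6: S0 reads c1=1 → after 1×micro: 123/32; S1 reads c0=123/32 → after 3×micro: 1 ⇒ (c0=123/32, c1=1)
macro 7: S0 reads c1=1 → after 1×micro: 251/64; S1 reads c0=251/64 → after 3×micro: 1 ⇒ (c0=251/64, c1=1)
macro 8: S0 reads c1=1 → after 1×micro: 507/128; S1 reads c0=507/128 → after 3×micro: 1 ⇒ (c0=507/128, c1=1)
macro 9: S0 reads c1=1 → after 1×micro: 1019/256; S1 reads c0=1019/256 → after 3×micro: 1 ⇒ (c0=1019/256, c1=1)
macro 10: S0 reads c1=1 → after 1×micro: 2043/512; S1 reads c0=2043/512 → after 3×micro: 1 ⇒ (c0=2043/512, c1=1)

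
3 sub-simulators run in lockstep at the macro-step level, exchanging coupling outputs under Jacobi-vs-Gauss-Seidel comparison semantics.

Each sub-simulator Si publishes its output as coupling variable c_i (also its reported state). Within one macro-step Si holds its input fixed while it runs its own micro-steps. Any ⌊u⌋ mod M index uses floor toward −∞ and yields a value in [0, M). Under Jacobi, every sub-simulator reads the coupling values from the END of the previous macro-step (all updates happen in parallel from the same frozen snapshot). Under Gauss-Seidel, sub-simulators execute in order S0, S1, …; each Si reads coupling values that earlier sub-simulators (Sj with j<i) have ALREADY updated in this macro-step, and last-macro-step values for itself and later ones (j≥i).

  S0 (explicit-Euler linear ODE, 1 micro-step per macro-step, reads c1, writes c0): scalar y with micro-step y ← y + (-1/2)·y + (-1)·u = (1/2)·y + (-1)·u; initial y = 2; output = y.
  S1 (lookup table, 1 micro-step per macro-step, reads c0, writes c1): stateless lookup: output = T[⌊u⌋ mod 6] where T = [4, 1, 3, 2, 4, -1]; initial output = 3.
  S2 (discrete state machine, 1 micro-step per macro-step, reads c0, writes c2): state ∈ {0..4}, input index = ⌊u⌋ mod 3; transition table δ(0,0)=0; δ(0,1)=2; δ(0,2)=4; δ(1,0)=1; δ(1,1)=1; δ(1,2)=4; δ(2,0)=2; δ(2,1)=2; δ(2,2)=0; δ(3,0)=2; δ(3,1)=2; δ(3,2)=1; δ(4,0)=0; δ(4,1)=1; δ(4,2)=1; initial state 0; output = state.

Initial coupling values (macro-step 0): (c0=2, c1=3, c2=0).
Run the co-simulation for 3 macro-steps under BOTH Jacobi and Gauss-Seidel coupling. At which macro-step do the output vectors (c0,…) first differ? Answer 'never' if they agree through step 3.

[Jacobi] macro 1: S0 reads c1=3 → after 1×micro: -2; S1 reads c0=2 → after 1×micro: 3; S2 reads c0=2 → after 1×micro: 4 ⇒ (c0=-2, c1=3, c2=4)
[Jacobi] macro 2: S0 reads c1=3 → after 1×micro: -4; S1 reads c0=-2 → after 1×micro: 4; S2 reads c0=-2 → after 1×micro: 1 ⇒ (c0=-4, c1=4, c2=1)
[Jacobi] macro 3: S0 reads c1=4 → after 1×micro: -6; S1 reads c0=-4 → after 1×micro: 3; S2 reads c0=-4 → after 1×micro: 4 ⇒ (c0=-6, c1=3, c2=4)
[Gauss-Seidel] macro 1: S0 reads c1=3 → after 1×micro: -2; S1 reads c0=-2 → after 1×micro: 4; S2 reads c0=-2 → after 1×micro: 2 ⇒ (c0=-2, c1=4, c2=2)
[Gauss-Seidel] macro 2: S0 reads c1=4 → after 1×micro: -5; S1 reads c0=-5 → after 1×micro: 1; S2 reads c0=-5 → after 1×micro: 2 ⇒ (c0=-5, c1=1, c2=2)
[Gauss-Seidel] macro 3: S0 reads c1=1 → after 1×micro: -7/2; S1 reads c0=-7/2 → after 1×micro: 3; S2 reads c0=-7/2 → after 1×micro: 0 ⇒ (c0=-7/2, c1=3, c2=0)

first divergence at macro-step: 1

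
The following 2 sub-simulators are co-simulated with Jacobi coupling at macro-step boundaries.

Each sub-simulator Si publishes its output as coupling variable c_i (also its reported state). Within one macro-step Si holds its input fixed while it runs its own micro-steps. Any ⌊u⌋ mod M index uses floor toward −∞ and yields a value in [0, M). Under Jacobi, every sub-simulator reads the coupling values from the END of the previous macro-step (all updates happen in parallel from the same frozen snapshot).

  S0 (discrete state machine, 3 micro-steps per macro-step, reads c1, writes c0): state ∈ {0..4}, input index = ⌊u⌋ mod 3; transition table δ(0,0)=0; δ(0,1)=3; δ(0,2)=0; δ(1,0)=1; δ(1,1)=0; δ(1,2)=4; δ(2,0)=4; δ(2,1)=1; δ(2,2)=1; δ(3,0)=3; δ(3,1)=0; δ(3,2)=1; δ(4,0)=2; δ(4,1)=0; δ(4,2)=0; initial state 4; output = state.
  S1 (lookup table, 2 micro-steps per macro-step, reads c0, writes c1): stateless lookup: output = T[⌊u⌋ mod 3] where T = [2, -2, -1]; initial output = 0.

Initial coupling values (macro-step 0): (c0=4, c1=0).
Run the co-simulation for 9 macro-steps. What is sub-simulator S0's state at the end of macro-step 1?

S0 state at macro-step 1 = 2

macro 1: S0 reads c1=0 → after 3×micro: 2; S1 reads c0=4 → after 2×micro: -2 ⇒ (c0=2, c1=-2)
macro 2: S0 reads c1=-2 → after 3×micro: 3; S1 reads c0=2 → after 2×micro: -1 ⇒ (c0=3, c1=-1)
macro 3: S0 reads c1=-1 → after 3×micro: 0; S1 reads c0=3 → after 2×micro: 2 ⇒ (c0=0, c1=2)
macro 4: S0 reads c1=2 → after 3×micro: 0; S1 reads c0=0 → after 2×micro: 2 ⇒ (c0=0, c1=2)
macro 5: S0 reads c1=2 → after 3×micro: 0; S1 reads c0=0 → after 2×micro: 2 ⇒ (c0=0, c1=2)
macro 6: S0 reads c1=2 → after 3×micro: 0; S1 reads c0=0 → after 2×micro: 2 ⇒ (c0=0, c1=2)
macro 7: S0 reads c1=2 → after 3×micro: 0; S1 reads c0=0 → after 2×micro: 2 ⇒ (c0=0, c1=2)
macro 8: S0 reads c1=2 → after 3×micro: 0; S1 reads c0=0 → after 2×micro: 2 ⇒ (c0=0, c1=2)
macro 9: S0 reads c1=2 → after 3×micro: 0; S1 reads c0=0 → after 2×micro: 2 ⇒ (c0=0, c1=2)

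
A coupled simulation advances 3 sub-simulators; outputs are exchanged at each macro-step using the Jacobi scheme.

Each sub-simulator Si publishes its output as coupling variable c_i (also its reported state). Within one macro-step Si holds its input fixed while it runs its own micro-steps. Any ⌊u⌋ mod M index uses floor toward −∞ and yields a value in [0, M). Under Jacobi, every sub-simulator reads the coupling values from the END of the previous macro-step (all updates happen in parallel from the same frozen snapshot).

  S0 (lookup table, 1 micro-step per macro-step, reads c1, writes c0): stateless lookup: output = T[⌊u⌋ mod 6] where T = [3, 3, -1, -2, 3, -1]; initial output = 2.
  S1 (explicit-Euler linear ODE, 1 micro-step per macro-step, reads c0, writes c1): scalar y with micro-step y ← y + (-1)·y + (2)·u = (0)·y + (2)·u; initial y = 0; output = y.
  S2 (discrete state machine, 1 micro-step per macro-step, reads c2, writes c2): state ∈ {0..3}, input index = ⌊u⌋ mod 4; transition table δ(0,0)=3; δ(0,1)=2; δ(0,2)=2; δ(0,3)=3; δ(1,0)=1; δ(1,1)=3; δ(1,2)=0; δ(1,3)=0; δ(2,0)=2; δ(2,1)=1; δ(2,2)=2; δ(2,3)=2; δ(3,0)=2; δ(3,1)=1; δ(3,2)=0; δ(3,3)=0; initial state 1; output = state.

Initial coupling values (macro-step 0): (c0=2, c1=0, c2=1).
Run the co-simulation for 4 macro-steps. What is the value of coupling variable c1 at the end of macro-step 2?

macro 1: S0 reads c1=0 → after 1×micro: 3; S1 reads c0=2 → after 1×micro: 4; S2 reads c2=1 → after 1×micro: 3 ⇒ (c0=3, c1=4, c2=3)
macro 2: S0 reads c1=4 → after 1×micro: 3; S1 reads c0=3 → after 1×micro: 6; S2 reads c2=3 → after 1×micro: 0 ⇒ (c0=3, c1=6, c2=0)
macro 3: S0 reads c1=6 → after 1×micro: 3; S1 reads c0=3 → after 1×micro: 6; S2 reads c2=0 → after 1×micro: 3 ⇒ (c0=3, c1=6, c2=3)
macro 4: S0 reads c1=6 → after 1×micro: 3; S1 reads c0=3 → after 1×micro: 6; S2 reads c2=3 → after 1×micro: 0 ⇒ (c0=3, c1=6, c2=0)

c1 at macro-step 2 = 6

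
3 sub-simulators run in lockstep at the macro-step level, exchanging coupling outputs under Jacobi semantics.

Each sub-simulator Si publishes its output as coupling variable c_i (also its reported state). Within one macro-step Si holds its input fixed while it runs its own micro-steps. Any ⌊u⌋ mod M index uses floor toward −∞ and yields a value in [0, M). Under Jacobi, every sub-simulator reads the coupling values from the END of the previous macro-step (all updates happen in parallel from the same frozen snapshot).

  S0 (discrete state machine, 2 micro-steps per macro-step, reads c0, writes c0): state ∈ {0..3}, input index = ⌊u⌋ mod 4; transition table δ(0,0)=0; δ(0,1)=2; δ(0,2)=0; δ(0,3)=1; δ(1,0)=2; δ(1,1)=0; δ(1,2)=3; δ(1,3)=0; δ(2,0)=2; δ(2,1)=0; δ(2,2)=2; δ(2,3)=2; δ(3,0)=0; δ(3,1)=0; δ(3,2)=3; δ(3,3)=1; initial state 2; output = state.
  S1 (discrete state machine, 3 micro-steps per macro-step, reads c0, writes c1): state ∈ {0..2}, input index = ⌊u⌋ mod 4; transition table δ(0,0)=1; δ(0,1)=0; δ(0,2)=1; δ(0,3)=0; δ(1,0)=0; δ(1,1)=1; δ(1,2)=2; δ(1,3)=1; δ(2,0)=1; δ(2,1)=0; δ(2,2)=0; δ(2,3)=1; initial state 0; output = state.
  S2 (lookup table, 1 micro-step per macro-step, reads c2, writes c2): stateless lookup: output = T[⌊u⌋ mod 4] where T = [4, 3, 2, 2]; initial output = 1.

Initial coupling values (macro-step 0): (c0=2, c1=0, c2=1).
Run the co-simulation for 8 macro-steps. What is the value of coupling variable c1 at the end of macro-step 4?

macro 1: S0 reads c0=2 → after 2×micro: 2; S1 reads c0=2 → after 3×micro: 0; S2 reads c2=1 → after 1×micro: 3 ⇒ (c0=2, c1=0, c2=3)
macro 2: S0 reads c0=2 → after 2×micro: 2; S1 reads c0=2 → after 3×micro: 0; S2 reads c2=3 → after 1×micro: 2 ⇒ (c0=2, c1=0, c2=2)
macro 3: S0 reads c0=2 → after 2×micro: 2; S1 reads c0=2 → after 3×micro: 0; S2 reads c2=2 → after 1×micro: 2 ⇒ (c0=2, c1=0, c2=2)
macro 4: S0 reads c0=2 → after 2×micro: 2; S1 reads c0=2 → after 3×micro: 0; S2 reads c2=2 → after 1×micro: 2 ⇒ (c0=2, c1=0, c2=2)
macro 5: S0 reads c0=2 → after 2×micro: 2; S1 reads c0=2 → after 3×micro: 0; S2 reads c2=2 → after 1×micro: 2 ⇒ (c0=2, c1=0, c2=2)
macro 6: S0 reads c0=2 → after 2×micro: 2; S1 reads c0=2 → after 3×micro: 0; S2 reads c2=2 → after 1×micro: 2 ⇒ (c0=2, c1=0, c2=2)
macro 7: S0 reads c0=2 → after 2×micro: 2; S1 reads c0=2 → after 3×micro: 0; S2 reads c2=2 → after 1×micro: 2 ⇒ (c0=2, c1=0, c2=2)
macro 8: S0 reads c0=2 → after 2×micro: 2; S1 reads c0=2 → after 3×micro: 0; S2 reads c2=2 → after 1×micro: 2 ⇒ (c0=2, c1=0, c2=2)

c1 at macro-step 4 = 0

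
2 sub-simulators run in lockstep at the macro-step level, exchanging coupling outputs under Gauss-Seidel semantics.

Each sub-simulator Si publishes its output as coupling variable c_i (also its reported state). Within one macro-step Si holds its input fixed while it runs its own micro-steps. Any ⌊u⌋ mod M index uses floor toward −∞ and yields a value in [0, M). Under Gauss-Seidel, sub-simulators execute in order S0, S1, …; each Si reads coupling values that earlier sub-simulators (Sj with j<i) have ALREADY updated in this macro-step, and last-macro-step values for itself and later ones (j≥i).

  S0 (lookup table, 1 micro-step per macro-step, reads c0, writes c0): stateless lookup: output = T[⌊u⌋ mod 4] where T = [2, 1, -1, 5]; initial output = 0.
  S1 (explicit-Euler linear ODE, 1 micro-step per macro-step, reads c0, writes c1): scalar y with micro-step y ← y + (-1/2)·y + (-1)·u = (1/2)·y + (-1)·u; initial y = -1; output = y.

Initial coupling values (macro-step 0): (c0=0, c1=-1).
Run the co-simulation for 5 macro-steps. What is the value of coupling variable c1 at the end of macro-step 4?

c1 at macro-step 4 = -57/16

macro 1: S0 reads c0=0 → after 1×micro: 2; S1 reads c0=2 → after 1×micro: -5/2 ⇒ (c0=2, c1=-5/2)
macro 2: S0 reads c0=2 → after 1×micro: -1; S1 reads c0=-1 → after 1×micro: -1/4 ⇒ (c0=-1, c1=-1/4)
macro 3: S0 reads c0=-1 → after 1×micro: 5; S1 reads c0=5 → after 1×micro: -41/8 ⇒ (c0=5, c1=-41/8)
macro 4: S0 reads c0=5 → after 1×micro: 1; S1 reads c0=1 → after 1×micro: -57/16 ⇒ (c0=1, c1=-57/16)
macro 5: S0 reads c0=1 → after 1×micro: 1; S1 reads c0=1 → after 1×micro: -89/32 ⇒ (c0=1, c1=-89/32)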